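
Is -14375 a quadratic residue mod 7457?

no

Pull out -1: (-14375|7457) = (-1|7457)·(14375|7457). Since 7457 ≡ 1 (mod 4), (-1|7457) = +1. Now have (14375|7457).
Reduce the numerator: 14375 ≡ 6918 (mod 7457), so (14375|7457) = (6918|7457).
Factor out 2: 6918 = 2·3459. Since 7457 ≡ 1 (mod 8), (2|7457) = +1. Now have (3459|7457).
7457 ≡ 1 (mod 4), so quadratic reciprocity gives (3459|7457) = (7457|3459). Reduce: 7457 ≡ 539 (mod 3459). Now have (539|3459).
Both 539 ≡ 3 and 3459 ≡ 3 (mod 4), so reciprocity gives (539|3459) = -(3459|539). Reduce: 3459 ≡ 225 (mod 539). Now have -(225|539).
225 ≡ 1 (mod 4), so quadratic reciprocity gives (225|539) = (539|225). Reduce: 539 ≡ 89 (mod 225). Now have -(89|225).
89 ≡ 1 (mod 4), so quadratic reciprocity gives (89|225) = (225|89). Reduce: 225 ≡ 47 (mod 89). Now have -(47|89).
89 ≡ 1 (mod 4), so quadratic reciprocity gives (47|89) = (89|47). Reduce: 89 ≡ 42 (mod 47). Now have -(42|47).
Factor out 2: 42 = 2·21. Since 47 ≡ 7 (mod 8), (2|47) = +1. Now have -(21|47).
21 ≡ 1 (mod 4), so quadratic reciprocity gives (21|47) = (47|21). Reduce: 47 ≡ 5 (mod 21). Now have -(5|21).
5 ≡ 1 (mod 4), so quadratic reciprocity gives (5|21) = (21|5). Reduce: 21 ≡ 1 (mod 5). Now have -(1|5).
(1|5) = 1. Collecting the sign factors: -1.
The Legendre symbol is -1, so x^2 ≡ -14375 (mod 7457) has no solution.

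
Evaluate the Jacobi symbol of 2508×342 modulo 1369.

1

By multiplicativity, (2508·342|1369) = (2508|1369)·(342|1369).
First factor (2508|1369):
Reduce the numerator: 2508 ≡ 1139 (mod 1369), so (2508|1369) = (1139|1369).
1369 ≡ 1 (mod 4), so quadratic reciprocity gives (1139|1369) = (1369|1139). Reduce: 1369 ≡ 230 (mod 1139). Now have (230|1139).
Factor out 2: 230 = 2·115. Since 1139 ≡ 3 (mod 8), (2|1139) = -1. Now have -(115|1139).
Both 115 ≡ 3 and 1139 ≡ 3 (mod 4), so reciprocity gives (115|1139) = -(1139|115). Reduce: 1139 ≡ 104 (mod 115). Now have (104|115).
Factor out 2: 104 = 2^3·13. Since 115 ≡ 3 (mod 8), (2|115) = -1, and (2|115)^3 = -1. Now have -(13|115).
13 ≡ 1 (mod 4), so quadratic reciprocity gives (13|115) = (115|13). Reduce: 115 ≡ 11 (mod 13). Now have -(11|13).
13 ≡ 1 (mod 4), so quadratic reciprocity gives (11|13) = (13|11). Reduce: 13 ≡ 2 (mod 11). Now have -(2|11).
Factor out 2: 2 = 2. Since 11 ≡ 3 (mod 8), (2|11) = -1. Now have (1|11).
(1|11) = 1. Collecting the sign factors: 1.
Second factor (342|1369):
Factor out 2: 342 = 2·171. Since 1369 ≡ 1 (mod 8), (2|1369) = +1. Now have (171|1369).
1369 ≡ 1 (mod 4), so quadratic reciprocity gives (171|1369) = (1369|171). Reduce: 1369 ≡ 1 (mod 171). Now have (1|171).
(1|171) = 1. Collecting the sign factors: 1.
Product: (1)·(1) = 1.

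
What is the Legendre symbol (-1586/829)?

-1

(-1586/829)
  = (72/829)    [-1586 ≡ 72 mod 829]
  = -(9/829)    [829 ≡ 5 mod 8 ⇒ (2/829)^3 = -1]
  = -(829/9)    [QR: 9 ≡ 1 mod 4, sign kept]
  = -(1/9)    [829 ≡ 1 mod 9]
  = -1    [(1/9) = 1]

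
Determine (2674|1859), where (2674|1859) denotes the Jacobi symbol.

(2674|1859)
  = (815|1859)    [2674 ≡ 815 mod 1859]
  = -(1859|815)    [QR: both ≡ 3 mod 4, sign flips]
  = -(229|815)    [1859 ≡ 229 mod 815]
  = -(815|229)    [QR: 229 ≡ 1 mod 4, sign kept]
  = -(128|229)    [815 ≡ 128 mod 229]
  = (1|229)    [229 ≡ 5 mod 8 ⇒ (2|229)^7 = -1]
  = 1    [(1|229) = 1]

1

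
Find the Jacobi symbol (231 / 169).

Reduce the numerator: 231 ≡ 62 (mod 169), so (231 / 169) = (62 / 169).
Factor out 2: 62 = 2·31. Since 169 ≡ 1 (mod 8), (2 / 169) = +1. Now have (31 / 169).
169 ≡ 1 (mod 4), so quadratic reciprocity gives (31 / 169) = (169 / 31). Reduce: 169 ≡ 14 (mod 31). Now have (14 / 31).
Factor out 2: 14 = 2·7. Since 31 ≡ 7 (mod 8), (2 / 31) = +1. Now have (7 / 31).
Both 7 ≡ 3 and 31 ≡ 3 (mod 4), so reciprocity gives (7 / 31) = -(31 / 7). Reduce: 31 ≡ 3 (mod 7). Now have -(3 / 7).
Both 3 ≡ 3 and 7 ≡ 3 (mod 4), so reciprocity gives (3 / 7) = -(7 / 3). Reduce: 7 ≡ 1 (mod 3). Now have (1 / 3).
(1 / 3) = 1. Collecting the sign factors: 1.

1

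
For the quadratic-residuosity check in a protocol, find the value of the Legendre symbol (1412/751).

-1

Reduce the numerator: 1412 ≡ 661 (mod 751), so (1412/751) = (661/751).
661 ≡ 1 (mod 4), so quadratic reciprocity gives (661/751) = (751/661). Reduce: 751 ≡ 90 (mod 661). Now have (90/661).
Factor out 2: 90 = 2·45. Since 661 ≡ 5 (mod 8), (2/661) = -1. Now have -(45/661).
45 ≡ 1 (mod 4), so quadratic reciprocity gives (45/661) = (661/45). Reduce: 661 ≡ 31 (mod 45). Now have -(31/45).
45 ≡ 1 (mod 4), so quadratic reciprocity gives (31/45) = (45/31). Reduce: 45 ≡ 14 (mod 31). Now have -(14/31).
Factor out 2: 14 = 2·7. Since 31 ≡ 7 (mod 8), (2/31) = +1. Now have -(7/31).
Both 7 ≡ 3 and 31 ≡ 3 (mod 4), so reciprocity gives (7/31) = -(31/7). Reduce: 31 ≡ 3 (mod 7). Now have (3/7).
Both 3 ≡ 3 and 7 ≡ 3 (mod 4), so reciprocity gives (3/7) = -(7/3). Reduce: 7 ≡ 1 (mod 3). Now have -(1/3).
(1/3) = 1. Collecting the sign factors: -1.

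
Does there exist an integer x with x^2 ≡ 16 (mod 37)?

yes

(16/37)
  = (1/37)    [37 ≡ 5 mod 8 ⇒ (2/37)^4 = +1]
  = 1    [(1/37) = 1]
The Legendre symbol is 1, so x^2 ≡ 16 (mod 37) has solution.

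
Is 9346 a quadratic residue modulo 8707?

Reduce the numerator: 9346 ≡ 639 (mod 8707), so (9346/8707) = (639/8707).
Both 639 ≡ 3 and 8707 ≡ 3 (mod 4), so reciprocity gives (639/8707) = -(8707/639). Reduce: 8707 ≡ 400 (mod 639). Now have -(400/639).
Factor out 2: 400 = 2^4·25. Since 639 ≡ 7 (mod 8), (2/639) = +1, and (2/639)^4 = +1. Now have -(25/639).
25 ≡ 1 (mod 4), so quadratic reciprocity gives (25/639) = (639/25). Reduce: 639 ≡ 14 (mod 25). Now have -(14/25).
Factor out 2: 14 = 2·7. Since 25 ≡ 1 (mod 8), (2/25) = +1. Now have -(7/25).
25 ≡ 1 (mod 4), so quadratic reciprocity gives (7/25) = (25/7). Reduce: 25 ≡ 4 (mod 7). Now have -(4/7).
Factor out 2: 4 = 2^2. Since 7 ≡ 7 (mod 8), (2/7) = +1, and (2/7)^2 = +1. Now have -(1/7).
(1/7) = 1. Collecting the sign factors: -1.
The Legendre symbol is -1, so x^2 ≡ 9346 (mod 8707) has no solution.

no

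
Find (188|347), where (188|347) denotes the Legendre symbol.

Factor out 2: 188 = 2^2·47. Since 347 ≡ 3 (mod 8), (2|347) = -1, and (2|347)^2 = +1. Now have (47|347).
Both 47 ≡ 3 and 347 ≡ 3 (mod 4), so reciprocity gives (47|347) = -(347|47). Reduce: 347 ≡ 18 (mod 47). Now have -(18|47).
Factor out 2: 18 = 2·9. Since 47 ≡ 7 (mod 8), (2|47) = +1. Now have -(9|47).
9 ≡ 1 (mod 4), so quadratic reciprocity gives (9|47) = (47|9). Reduce: 47 ≡ 2 (mod 9). Now have -(2|9).
Factor out 2: 2 = 2. Since 9 ≡ 1 (mod 8), (2|9) = +1. Now have -(1|9).
(1|9) = 1. Collecting the sign factors: -1.

-1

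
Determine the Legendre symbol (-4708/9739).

1

(-4708/9739)
  = -(4708/9739)    [9739 ≡ 3 mod 4 ⇒ (-1/9739) = -1]
  = -(1177/9739)    [9739 ≡ 3 mod 8 ⇒ (2/9739)^2 = +1]
  = -(9739/1177)    [QR: 1177 ≡ 1 mod 4, sign kept]
  = -(323/1177)    [9739 ≡ 323 mod 1177]
  = -(1177/323)    [QR: 1177 ≡ 1 mod 4, sign kept]
  = -(208/323)    [1177 ≡ 208 mod 323]
  = -(13/323)    [323 ≡ 3 mod 8 ⇒ (2/323)^4 = +1]
  = -(323/13)    [QR: 13 ≡ 1 mod 4, sign kept]
  = -(11/13)    [323 ≡ 11 mod 13]
  = -(13/11)    [QR: 13 ≡ 1 mod 4, sign kept]
  = -(2/11)    [13 ≡ 2 mod 11]
  = (1/11)    [11 ≡ 3 mod 8 ⇒ (2/11) = -1]
  = 1    [(1/11) = 1]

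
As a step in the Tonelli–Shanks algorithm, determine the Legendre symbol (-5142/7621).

(-5142/7621)
  = (2479/7621)    [-5142 ≡ 2479 mod 7621]
  = (7621/2479)    [QR: 7621 ≡ 1 mod 4, sign kept]
  = (184/2479)    [7621 ≡ 184 mod 2479]
  = (23/2479)    [2479 ≡ 7 mod 8 ⇒ (2/2479)^3 = +1]
  = -(2479/23)    [QR: both ≡ 3 mod 4, sign flips]
  = -(18/23)    [2479 ≡ 18 mod 23]
  = -(9/23)    [23 ≡ 7 mod 8 ⇒ (2/23) = +1]
  = -(23/9)    [QR: 9 ≡ 1 mod 4, sign kept]
  = -(5/9)    [23 ≡ 5 mod 9]
  = -(9/5)    [QR: 5 ≡ 1 mod 4, sign kept]
  = -(4/5)    [9 ≡ 4 mod 5]
  = -(1/5)    [5 ≡ 5 mod 8 ⇒ (2/5)^2 = +1]
  = -1    [(1/5) = 1]

-1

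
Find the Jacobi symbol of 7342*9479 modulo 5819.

-1

By multiplicativity, (7342·9479|5819) = (7342|5819)·(9479|5819).
First factor (7342|5819):
(7342|5819)
  = (1523|5819)    [7342 ≡ 1523 mod 5819]
  = -(5819|1523)    [QR: both ≡ 3 mod 4, sign flips]
  = -(1250|1523)    [5819 ≡ 1250 mod 1523]
  = (625|1523)    [1523 ≡ 3 mod 8 ⇒ (2|1523) = -1]
  = (1523|625)    [QR: 625 ≡ 1 mod 4, sign kept]
  = (273|625)    [1523 ≡ 273 mod 625]
  = (625|273)    [QR: 273 ≡ 1 mod 4, sign kept]
  = (79|273)    [625 ≡ 79 mod 273]
  = (273|79)    [QR: 273 ≡ 1 mod 4, sign kept]
  = (36|79)    [273 ≡ 36 mod 79]
  = (9|79)    [79 ≡ 7 mod 8 ⇒ (2|79)^2 = +1]
  = (79|9)    [QR: 9 ≡ 1 mod 4, sign kept]
  = (7|9)    [79 ≡ 7 mod 9]
  = (9|7)    [QR: 9 ≡ 1 mod 4, sign kept]
  = (2|7)    [9 ≡ 2 mod 7]
  = (1|7)    [7 ≡ 7 mod 8 ⇒ (2|7) = +1]
  = 1    [(1|7) = 1]
Second factor (9479|5819):
(9479|5819)
  = (3660|5819)    [9479 ≡ 3660 mod 5819]
  = (915|5819)    [5819 ≡ 3 mod 8 ⇒ (2|5819)^2 = +1]
  = -(5819|915)    [QR: both ≡ 3 mod 4, sign flips]
  = -(329|915)    [5819 ≡ 329 mod 915]
  = -(915|329)    [QR: 329 ≡ 1 mod 4, sign kept]
  = -(257|329)    [915 ≡ 257 mod 329]
  = -(329|257)    [QR: 257 ≡ 1 mod 4, sign kept]
  = -(72|257)    [329 ≡ 72 mod 257]
  = -(9|257)    [257 ≡ 1 mod 8 ⇒ (2|257)^3 = +1]
  = -(257|9)    [QR: 9 ≡ 1 mod 4, sign kept]
  = -(5|9)    [257 ≡ 5 mod 9]
  = -(9|5)    [QR: 5 ≡ 1 mod 4, sign kept]
  = -(4|5)    [9 ≡ 4 mod 5]
  = -(1|5)    [5 ≡ 5 mod 8 ⇒ (2|5)^2 = +1]
  = -1    [(1|5) = 1]
Product: (1)·(-1) = -1.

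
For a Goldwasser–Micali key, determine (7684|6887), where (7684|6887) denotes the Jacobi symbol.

-1

Reduce the numerator: 7684 ≡ 797 (mod 6887), so (7684|6887) = (797|6887).
797 ≡ 1 (mod 4), so quadratic reciprocity gives (797|6887) = (6887|797). Reduce: 6887 ≡ 511 (mod 797). Now have (511|797).
797 ≡ 1 (mod 4), so quadratic reciprocity gives (511|797) = (797|511). Reduce: 797 ≡ 286 (mod 511). Now have (286|511).
Factor out 2: 286 = 2·143. Since 511 ≡ 7 (mod 8), (2|511) = +1. Now have (143|511).
Both 143 ≡ 3 and 511 ≡ 3 (mod 4), so reciprocity gives (143|511) = -(511|143). Reduce: 511 ≡ 82 (mod 143). Now have -(82|143).
Factor out 2: 82 = 2·41. Since 143 ≡ 7 (mod 8), (2|143) = +1. Now have -(41|143).
41 ≡ 1 (mod 4), so quadratic reciprocity gives (41|143) = (143|41). Reduce: 143 ≡ 20 (mod 41). Now have -(20|41).
Factor out 2: 20 = 2^2·5. Since 41 ≡ 1 (mod 8), (2|41) = +1, and (2|41)^2 = +1. Now have -(5|41).
5 ≡ 1 (mod 4), so quadratic reciprocity gives (5|41) = (41|5). Reduce: 41 ≡ 1 (mod 5). Now have -(1|5).
(1|5) = 1. Collecting the sign factors: -1.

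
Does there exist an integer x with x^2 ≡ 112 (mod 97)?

no

(112|97)
  = (15|97)    [112 ≡ 15 mod 97]
  = (97|15)    [QR: 97 ≡ 1 mod 4, sign kept]
  = (7|15)    [97 ≡ 7 mod 15]
  = -(15|7)    [QR: both ≡ 3 mod 4, sign flips]
  = -(1|7)    [15 ≡ 1 mod 7]
  = -1    [(1|7) = 1]
(112|97) = -1, and 97 is prime, so 112 is not a quadratic residue mod 97.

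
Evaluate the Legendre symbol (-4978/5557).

-1

(-4978/5557)
  = (579/5557)    [-4978 ≡ 579 mod 5557]
  = (5557/579)    [QR: 5557 ≡ 1 mod 4, sign kept]
  = (346/579)    [5557 ≡ 346 mod 579]
  = -(173/579)    [579 ≡ 3 mod 8 ⇒ (2/579) = -1]
  = -(579/173)    [QR: 173 ≡ 1 mod 4, sign kept]
  = -(60/173)    [579 ≡ 60 mod 173]
  = -(15/173)    [173 ≡ 5 mod 8 ⇒ (2/173)^2 = +1]
  = -(173/15)    [QR: 173 ≡ 1 mod 4, sign kept]
  = -(8/15)    [173 ≡ 8 mod 15]
  = -(1/15)    [15 ≡ 7 mod 8 ⇒ (2/15)^3 = +1]
  = -1    [(1/15) = 1]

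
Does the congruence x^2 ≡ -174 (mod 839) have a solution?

yes

Pull out -1: (-174|839) = (-1|839)·(174|839). Since 839 ≡ 3 (mod 4), (-1|839) = -1. Now have -(174|839).
Factor out 2: 174 = 2·87. Since 839 ≡ 7 (mod 8), (2|839) = +1. Now have -(87|839).
Both 87 ≡ 3 and 839 ≡ 3 (mod 4), so reciprocity gives (87|839) = -(839|87). Reduce: 839 ≡ 56 (mod 87). Now have (56|87).
Factor out 2: 56 = 2^3·7. Since 87 ≡ 7 (mod 8), (2|87) = +1, and (2|87)^3 = +1. Now have (7|87).
Both 7 ≡ 3 and 87 ≡ 3 (mod 4), so reciprocity gives (7|87) = -(87|7). Reduce: 87 ≡ 3 (mod 7). Now have -(3|7).
Both 3 ≡ 3 and 7 ≡ 3 (mod 4), so reciprocity gives (3|7) = -(7|3). Reduce: 7 ≡ 1 (mod 3). Now have (1|3).
(1|3) = 1. Collecting the sign factors: 1.
The Legendre symbol is 1, so x^2 ≡ -174 (mod 839) has solution.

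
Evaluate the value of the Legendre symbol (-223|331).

(-223|331)
  = (108|331)    [-223 ≡ 108 mod 331]
  = (27|331)    [331 ≡ 3 mod 8 ⇒ (2|331)^2 = +1]
  = -(331|27)    [QR: both ≡ 3 mod 4, sign flips]
  = -(7|27)    [331 ≡ 7 mod 27]
  = (27|7)    [QR: both ≡ 3 mod 4, sign flips]
  = (6|7)    [27 ≡ 6 mod 7]
  = (3|7)    [7 ≡ 7 mod 8 ⇒ (2|7) = +1]
  = -(7|3)    [QR: both ≡ 3 mod 4, sign flips]
  = -(1|3)    [7 ≡ 1 mod 3]
  = -1    [(1|3) = 1]

-1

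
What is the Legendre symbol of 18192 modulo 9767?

Reduce the numerator: 18192 ≡ 8425 (mod 9767), so (18192|9767) = (8425|9767).
8425 ≡ 1 (mod 4), so quadratic reciprocity gives (8425|9767) = (9767|8425). Reduce: 9767 ≡ 1342 (mod 8425). Now have (1342|8425).
Factor out 2: 1342 = 2·671. Since 8425 ≡ 1 (mod 8), (2|8425) = +1. Now have (671|8425).
8425 ≡ 1 (mod 4), so quadratic reciprocity gives (671|8425) = (8425|671). Reduce: 8425 ≡ 373 (mod 671). Now have (373|671).
373 ≡ 1 (mod 4), so quadratic reciprocity gives (373|671) = (671|373). Reduce: 671 ≡ 298 (mod 373). Now have (298|373).
Factor out 2: 298 = 2·149. Since 373 ≡ 5 (mod 8), (2|373) = -1. Now have -(149|373).
149 ≡ 1 (mod 4), so quadratic reciprocity gives (149|373) = (373|149). Reduce: 373 ≡ 75 (mod 149). Now have -(75|149).
149 ≡ 1 (mod 4), so quadratic reciprocity gives (75|149) = (149|75). Reduce: 149 ≡ 74 (mod 75). Now have -(74|75).
Factor out 2: 74 = 2·37. Since 75 ≡ 3 (mod 8), (2|75) = -1. Now have (37|75).
37 ≡ 1 (mod 4), so quadratic reciprocity gives (37|75) = (75|37). Reduce: 75 ≡ 1 (mod 37). Now have (1|37).
(1|37) = 1. Collecting the sign factors: 1.

1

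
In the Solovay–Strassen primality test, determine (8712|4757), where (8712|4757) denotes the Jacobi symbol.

Reduce the numerator: 8712 ≡ 3955 (mod 4757), so (8712|4757) = (3955|4757).
4757 ≡ 1 (mod 4), so quadratic reciprocity gives (3955|4757) = (4757|3955). Reduce: 4757 ≡ 802 (mod 3955). Now have (802|3955).
Factor out 2: 802 = 2·401. Since 3955 ≡ 3 (mod 8), (2|3955) = -1. Now have -(401|3955).
401 ≡ 1 (mod 4), so quadratic reciprocity gives (401|3955) = (3955|401). Reduce: 3955 ≡ 346 (mod 401). Now have -(346|401).
Factor out 2: 346 = 2·173. Since 401 ≡ 1 (mod 8), (2|401) = +1. Now have -(173|401).
173 ≡ 1 (mod 4), so quadratic reciprocity gives (173|401) = (401|173). Reduce: 401 ≡ 55 (mod 173). Now have -(55|173).
173 ≡ 1 (mod 4), so quadratic reciprocity gives (55|173) = (173|55). Reduce: 173 ≡ 8 (mod 55). Now have -(8|55).
Factor out 2: 8 = 2^3. Since 55 ≡ 7 (mod 8), (2|55) = +1, and (2|55)^3 = +1. Now have -(1|55).
(1|55) = 1. Collecting the sign factors: -1.

-1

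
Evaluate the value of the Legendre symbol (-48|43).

1

Pull out -1: (-48|43) = (-1|43)·(48|43). Since 43 ≡ 3 (mod 4), (-1|43) = -1. Now have -(48|43).
Reduce the numerator: 48 ≡ 5 (mod 43), so (48|43) = (5|43).
5 ≡ 1 (mod 4), so quadratic reciprocity gives (5|43) = (43|5). Reduce: 43 ≡ 3 (mod 5). Now have -(3|5).
5 ≡ 1 (mod 4), so quadratic reciprocity gives (3|5) = (5|3). Reduce: 5 ≡ 2 (mod 3). Now have -(2|3).
Factor out 2: 2 = 2. Since 3 ≡ 3 (mod 8), (2|3) = -1. Now have (1|3).
(1|3) = 1. Collecting the sign factors: 1.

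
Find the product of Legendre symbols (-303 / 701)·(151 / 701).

-1

By multiplicativity, (-303·151 / 701) = (-303 / 701)·(151 / 701).
First factor (-303 / 701):
Reduce the numerator: -303 ≡ 398 (mod 701), so (-303 / 701) = (398 / 701).
Factor out 2: 398 = 2·199. Since 701 ≡ 5 (mod 8), (2 / 701) = -1. Now have -(199 / 701).
701 ≡ 1 (mod 4), so quadratic reciprocity gives (199 / 701) = (701 / 199). Reduce: 701 ≡ 104 (mod 199). Now have -(104 / 199).
Factor out 2: 104 = 2^3·13. Since 199 ≡ 7 (mod 8), (2 / 199) = +1, and (2 / 199)^3 = +1. Now have -(13 / 199).
13 ≡ 1 (mod 4), so quadratic reciprocity gives (13 / 199) = (199 / 13). Reduce: 199 ≡ 4 (mod 13). Now have -(4 / 13).
Factor out 2: 4 = 2^2. Since 13 ≡ 5 (mod 8), (2 / 13) = -1, and (2 / 13)^2 = +1. Now have -(1 / 13).
(1 / 13) = 1. Collecting the sign factors: -1.
Second factor (151 / 701):
701 ≡ 1 (mod 4), so quadratic reciprocity gives (151 / 701) = (701 / 151). Reduce: 701 ≡ 97 (mod 151). Now have (97 / 151).
97 ≡ 1 (mod 4), so quadratic reciprocity gives (97 / 151) = (151 / 97). Reduce: 151 ≡ 54 (mod 97). Now have (54 / 97).
Factor out 2: 54 = 2·27. Since 97 ≡ 1 (mod 8), (2 / 97) = +1. Now have (27 / 97).
97 ≡ 1 (mod 4), so quadratic reciprocity gives (27 / 97) = (97 / 27). Reduce: 97 ≡ 16 (mod 27). Now have (16 / 27).
Factor out 2: 16 = 2^4. Since 27 ≡ 3 (mod 8), (2 / 27) = -1, and (2 / 27)^4 = +1. Now have (1 / 27).
(1 / 27) = 1. Collecting the sign factors: 1.
Product: (-1)·(1) = -1.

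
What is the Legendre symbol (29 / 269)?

(29 / 269)
  = (269 / 29)    [QR: 29 ≡ 1 mod 4, sign kept]
  = (8 / 29)    [269 ≡ 8 mod 29]
  = -(1 / 29)    [29 ≡ 5 mod 8 ⇒ (2 / 29)^3 = -1]
  = -1    [(1 / 29) = 1]

-1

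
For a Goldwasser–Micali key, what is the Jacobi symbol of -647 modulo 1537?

(-647/1537)
  = (647/1537)    [1537 ≡ 1 mod 4 ⇒ (-1/1537) = +1]
  = (1537/647)    [QR: 1537 ≡ 1 mod 4, sign kept]
  = (243/647)    [1537 ≡ 243 mod 647]
  = -(647/243)    [QR: both ≡ 3 mod 4, sign flips]
  = -(161/243)    [647 ≡ 161 mod 243]
  = -(243/161)    [QR: 161 ≡ 1 mod 4, sign kept]
  = -(82/161)    [243 ≡ 82 mod 161]
  = -(41/161)    [161 ≡ 1 mod 8 ⇒ (2/161) = +1]
  = -(161/41)    [QR: 41 ≡ 1 mod 4, sign kept]
  = -(38/41)    [161 ≡ 38 mod 41]
  = -(19/41)    [41 ≡ 1 mod 8 ⇒ (2/41) = +1]
  = -(41/19)    [QR: 41 ≡ 1 mod 4, sign kept]
  = -(3/19)    [41 ≡ 3 mod 19]
  = (19/3)    [QR: both ≡ 3 mod 4, sign flips]
  = (1/3)    [19 ≡ 1 mod 3]
  = 1    [(1/3) = 1]

1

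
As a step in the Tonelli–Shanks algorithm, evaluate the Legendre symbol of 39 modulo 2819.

Both 39 ≡ 3 and 2819 ≡ 3 (mod 4), so reciprocity gives (39/2819) = -(2819/39). Reduce: 2819 ≡ 11 (mod 39). Now have -(11/39).
Both 11 ≡ 3 and 39 ≡ 3 (mod 4), so reciprocity gives (11/39) = -(39/11). Reduce: 39 ≡ 6 (mod 11). Now have (6/11).
Factor out 2: 6 = 2·3. Since 11 ≡ 3 (mod 8), (2/11) = -1. Now have -(3/11).
Both 3 ≡ 3 and 11 ≡ 3 (mod 4), so reciprocity gives (3/11) = -(11/3). Reduce: 11 ≡ 2 (mod 3). Now have (2/3).
Factor out 2: 2 = 2. Since 3 ≡ 3 (mod 8), (2/3) = -1. Now have -(1/3).
(1/3) = 1. Collecting the sign factors: -1.

-1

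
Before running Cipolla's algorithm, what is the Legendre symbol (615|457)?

(615|457)
  = (158|457)    [615 ≡ 158 mod 457]
  = (79|457)    [457 ≡ 1 mod 8 ⇒ (2|457) = +1]
  = (457|79)    [QR: 457 ≡ 1 mod 4, sign kept]
  = (62|79)    [457 ≡ 62 mod 79]
  = (31|79)    [79 ≡ 7 mod 8 ⇒ (2|79) = +1]
  = -(79|31)    [QR: both ≡ 3 mod 4, sign flips]
  = -(17|31)    [79 ≡ 17 mod 31]
  = -(31|17)    [QR: 17 ≡ 1 mod 4, sign kept]
  = -(14|17)    [31 ≡ 14 mod 17]
  = -(7|17)    [17 ≡ 1 mod 8 ⇒ (2|17) = +1]
  = -(17|7)    [QR: 17 ≡ 1 mod 4, sign kept]
  = -(3|7)    [17 ≡ 3 mod 7]
  = (7|3)    [QR: both ≡ 3 mod 4, sign flips]
  = (1|3)    [7 ≡ 1 mod 3]
  = 1    [(1|3) = 1]

1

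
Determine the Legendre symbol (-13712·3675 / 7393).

-1

By multiplicativity, (-13712·3675 / 7393) = (-13712 / 7393)·(3675 / 7393).
First factor (-13712 / 7393):
(-13712 / 7393)
  = (1074 / 7393)    [-13712 ≡ 1074 mod 7393]
  = (537 / 7393)    [7393 ≡ 1 mod 8 ⇒ (2 / 7393) = +1]
  = (7393 / 537)    [QR: 537 ≡ 1 mod 4, sign kept]
  = (412 / 537)    [7393 ≡ 412 mod 537]
  = (103 / 537)    [537 ≡ 1 mod 8 ⇒ (2 / 537)^2 = +1]
  = (537 / 103)    [QR: 537 ≡ 1 mod 4, sign kept]
  = (22 / 103)    [537 ≡ 22 mod 103]
  = (11 / 103)    [103 ≡ 7 mod 8 ⇒ (2 / 103) = +1]
  = -(103 / 11)    [QR: both ≡ 3 mod 4, sign flips]
  = -(4 / 11)    [103 ≡ 4 mod 11]
  = -(1 / 11)    [11 ≡ 3 mod 8 ⇒ (2 / 11)^2 = +1]
  = -1    [(1 / 11) = 1]
Second factor (3675 / 7393):
(3675 / 7393)
  = (7393 / 3675)    [QR: 7393 ≡ 1 mod 4, sign kept]
  = (43 / 3675)    [7393 ≡ 43 mod 3675]
  = -(3675 / 43)    [QR: both ≡ 3 mod 4, sign flips]
  = -(20 / 43)    [3675 ≡ 20 mod 43]
  = -(5 / 43)    [43 ≡ 3 mod 8 ⇒ (2 / 43)^2 = +1]
  = -(43 / 5)    [QR: 5 ≡ 1 mod 4, sign kept]
  = -(3 / 5)    [43 ≡ 3 mod 5]
  = -(5 / 3)    [QR: 5 ≡ 1 mod 4, sign kept]
  = -(2 / 3)    [5 ≡ 2 mod 3]
  = (1 / 3)    [3 ≡ 3 mod 8 ⇒ (2 / 3) = -1]
  = 1    [(1 / 3) = 1]
Product: (-1)·(1) = -1.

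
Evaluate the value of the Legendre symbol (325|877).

-1

325 ≡ 1 (mod 4), so quadratic reciprocity gives (325|877) = (877|325). Reduce: 877 ≡ 227 (mod 325). Now have (227|325).
325 ≡ 1 (mod 4), so quadratic reciprocity gives (227|325) = (325|227). Reduce: 325 ≡ 98 (mod 227). Now have (98|227).
Factor out 2: 98 = 2·49. Since 227 ≡ 3 (mod 8), (2|227) = -1. Now have -(49|227).
49 ≡ 1 (mod 4), so quadratic reciprocity gives (49|227) = (227|49). Reduce: 227 ≡ 31 (mod 49). Now have -(31|49).
49 ≡ 1 (mod 4), so quadratic reciprocity gives (31|49) = (49|31). Reduce: 49 ≡ 18 (mod 31). Now have -(18|31).
Factor out 2: 18 = 2·9. Since 31 ≡ 7 (mod 8), (2|31) = +1. Now have -(9|31).
9 ≡ 1 (mod 4), so quadratic reciprocity gives (9|31) = (31|9). Reduce: 31 ≡ 4 (mod 9). Now have -(4|9).
Factor out 2: 4 = 2^2. Since 9 ≡ 1 (mod 8), (2|9) = +1, and (2|9)^2 = +1. Now have -(1|9).
(1|9) = 1. Collecting the sign factors: -1.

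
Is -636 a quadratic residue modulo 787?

Reduce the numerator: -636 ≡ 151 (mod 787), so (-636/787) = (151/787).
Both 151 ≡ 3 and 787 ≡ 3 (mod 4), so reciprocity gives (151/787) = -(787/151). Reduce: 787 ≡ 32 (mod 151). Now have -(32/151).
Factor out 2: 32 = 2^5. Since 151 ≡ 7 (mod 8), (2/151) = +1, and (2/151)^5 = +1. Now have -(1/151).
(1/151) = 1. Collecting the sign factors: -1.
The Legendre symbol is -1, so x^2 ≡ -636 (mod 787) has no solution.

no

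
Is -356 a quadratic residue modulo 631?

no

Reduce the numerator: -356 ≡ 275 (mod 631), so (-356|631) = (275|631).
Both 275 ≡ 3 and 631 ≡ 3 (mod 4), so reciprocity gives (275|631) = -(631|275). Reduce: 631 ≡ 81 (mod 275). Now have -(81|275).
81 ≡ 1 (mod 4), so quadratic reciprocity gives (81|275) = (275|81). Reduce: 275 ≡ 32 (mod 81). Now have -(32|81).
Factor out 2: 32 = 2^5. Since 81 ≡ 1 (mod 8), (2|81) = +1, and (2|81)^5 = +1. Now have -(1|81).
(1|81) = 1. Collecting the sign factors: -1.
(-356|631) = -1, and 631 is prime, so -356 is not a quadratic residue mod 631.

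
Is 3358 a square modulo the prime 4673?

yes

(3358/4673)
  = (1679/4673)    [4673 ≡ 1 mod 8 ⇒ (2/4673) = +1]
  = (4673/1679)    [QR: 4673 ≡ 1 mod 4, sign kept]
  = (1315/1679)    [4673 ≡ 1315 mod 1679]
  = -(1679/1315)    [QR: both ≡ 3 mod 4, sign flips]
  = -(364/1315)    [1679 ≡ 364 mod 1315]
  = -(91/1315)    [1315 ≡ 3 mod 8 ⇒ (2/1315)^2 = +1]
  = (1315/91)    [QR: both ≡ 3 mod 4, sign flips]
  = (41/91)    [1315 ≡ 41 mod 91]
  = (91/41)    [QR: 41 ≡ 1 mod 4, sign kept]
  = (9/41)    [91 ≡ 9 mod 41]
  = (41/9)    [QR: 9 ≡ 1 mod 4, sign kept]
  = (5/9)    [41 ≡ 5 mod 9]
  = (9/5)    [QR: 5 ≡ 1 mod 4, sign kept]
  = (4/5)    [9 ≡ 4 mod 5]
  = (1/5)    [5 ≡ 5 mod 8 ⇒ (2/5)^2 = +1]
  = 1    [(1/5) = 1]
(3358/4673) = 1, and 4673 is prime, so 3358 is a quadratic residue mod 4673.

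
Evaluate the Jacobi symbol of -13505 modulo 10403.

Reduce the numerator: -13505 ≡ 7301 (mod 10403), so (-13505/10403) = (7301/10403).
7301 ≡ 1 (mod 4), so quadratic reciprocity gives (7301/10403) = (10403/7301). Reduce: 10403 ≡ 3102 (mod 7301). Now have (3102/7301).
Factor out 2: 3102 = 2·1551. Since 7301 ≡ 5 (mod 8), (2/7301) = -1. Now have -(1551/7301).
7301 ≡ 1 (mod 4), so quadratic reciprocity gives (1551/7301) = (7301/1551). Reduce: 7301 ≡ 1097 (mod 1551). Now have -(1097/1551).
1097 ≡ 1 (mod 4), so quadratic reciprocity gives (1097/1551) = (1551/1097). Reduce: 1551 ≡ 454 (mod 1097). Now have -(454/1097).
Factor out 2: 454 = 2·227. Since 1097 ≡ 1 (mod 8), (2/1097) = +1. Now have -(227/1097).
1097 ≡ 1 (mod 4), so quadratic reciprocity gives (227/1097) = (1097/227). Reduce: 1097 ≡ 189 (mod 227). Now have -(189/227).
189 ≡ 1 (mod 4), so quadratic reciprocity gives (189/227) = (227/189). Reduce: 227 ≡ 38 (mod 189). Now have -(38/189).
Factor out 2: 38 = 2·19. Since 189 ≡ 5 (mod 8), (2/189) = -1. Now have (19/189).
189 ≡ 1 (mod 4), so quadratic reciprocity gives (19/189) = (189/19). Reduce: 189 ≡ 18 (mod 19). Now have (18/19).
Factor out 2: 18 = 2·9. Since 19 ≡ 3 (mod 8), (2/19) = -1. Now have -(9/19).
9 ≡ 1 (mod 4), so quadratic reciprocity gives (9/19) = (19/9). Reduce: 19 ≡ 1 (mod 9). Now have -(1/9).
(1/9) = 1. Collecting the sign factors: -1.

-1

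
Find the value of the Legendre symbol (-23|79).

-1

(-23|79)
  = -(23|79)    [79 ≡ 3 mod 4 ⇒ (-1|79) = -1]
  = (79|23)    [QR: both ≡ 3 mod 4, sign flips]
  = (10|23)    [79 ≡ 10 mod 23]
  = (5|23)    [23 ≡ 7 mod 8 ⇒ (2|23) = +1]
  = (23|5)    [QR: 5 ≡ 1 mod 4, sign kept]
  = (3|5)    [23 ≡ 3 mod 5]
  = (5|3)    [QR: 5 ≡ 1 mod 4, sign kept]
  = (2|3)    [5 ≡ 2 mod 3]
  = -(1|3)    [3 ≡ 3 mod 8 ⇒ (2|3) = -1]
  = -1    [(1|3) = 1]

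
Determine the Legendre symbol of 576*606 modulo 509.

1

By multiplicativity, (576·606/509) = (576/509)·(606/509).
First factor (576/509):
Reduce the numerator: 576 ≡ 67 (mod 509), so (576/509) = (67/509).
509 ≡ 1 (mod 4), so quadratic reciprocity gives (67/509) = (509/67). Reduce: 509 ≡ 40 (mod 67). Now have (40/67).
Factor out 2: 40 = 2^3·5. Since 67 ≡ 3 (mod 8), (2/67) = -1, and (2/67)^3 = -1. Now have -(5/67).
5 ≡ 1 (mod 4), so quadratic reciprocity gives (5/67) = (67/5). Reduce: 67 ≡ 2 (mod 5). Now have -(2/5).
Factor out 2: 2 = 2. Since 5 ≡ 5 (mod 8), (2/5) = -1. Now have (1/5).
(1/5) = 1. Collecting the sign factors: 1.
Second factor (606/509):
Reduce the numerator: 606 ≡ 97 (mod 509), so (606/509) = (97/509).
97 ≡ 1 (mod 4), so quadratic reciprocity gives (97/509) = (509/97). Reduce: 509 ≡ 24 (mod 97). Now have (24/97).
Factor out 2: 24 = 2^3·3. Since 97 ≡ 1 (mod 8), (2/97) = +1, and (2/97)^3 = +1. Now have (3/97).
97 ≡ 1 (mod 4), so quadratic reciprocity gives (3/97) = (97/3). Reduce: 97 ≡ 1 (mod 3). Now have (1/3).
(1/3) = 1. Collecting the sign factors: 1.
Product: (1)·(1) = 1.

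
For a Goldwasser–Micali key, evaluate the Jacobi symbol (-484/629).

Reduce the numerator: -484 ≡ 145 (mod 629), so (-484/629) = (145/629).
145 ≡ 1 (mod 4), so quadratic reciprocity gives (145/629) = (629/145). Reduce: 629 ≡ 49 (mod 145). Now have (49/145).
49 ≡ 1 (mod 4), so quadratic reciprocity gives (49/145) = (145/49). Reduce: 145 ≡ 47 (mod 49). Now have (47/49).
49 ≡ 1 (mod 4), so quadratic reciprocity gives (47/49) = (49/47). Reduce: 49 ≡ 2 (mod 47). Now have (2/47).
Factor out 2: 2 = 2. Since 47 ≡ 7 (mod 8), (2/47) = +1. Now have (1/47).
(1/47) = 1. Collecting the sign factors: 1.

1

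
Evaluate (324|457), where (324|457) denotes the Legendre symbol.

(324|457)
  = (81|457)    [457 ≡ 1 mod 8 ⇒ (2|457)^2 = +1]
  = (457|81)    [QR: 81 ≡ 1 mod 4, sign kept]
  = (52|81)    [457 ≡ 52 mod 81]
  = (13|81)    [81 ≡ 1 mod 8 ⇒ (2|81)^2 = +1]
  = (81|13)    [QR: 13 ≡ 1 mod 4, sign kept]
  = (3|13)    [81 ≡ 3 mod 13]
  = (13|3)    [QR: 13 ≡ 1 mod 4, sign kept]
  = (1|3)    [13 ≡ 1 mod 3]
  = 1    [(1|3) = 1]

1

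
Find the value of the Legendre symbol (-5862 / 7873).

(-5862 / 7873)
  = (5862 / 7873)    [7873 ≡ 1 mod 4 ⇒ (-1 / 7873) = +1]
  = (2931 / 7873)    [7873 ≡ 1 mod 8 ⇒ (2 / 7873) = +1]
  = (7873 / 2931)    [QR: 7873 ≡ 1 mod 4, sign kept]
  = (2011 / 2931)    [7873 ≡ 2011 mod 2931]
  = -(2931 / 2011)    [QR: both ≡ 3 mod 4, sign flips]
  = -(920 / 2011)    [2931 ≡ 920 mod 2011]
  = (115 / 2011)    [2011 ≡ 3 mod 8 ⇒ (2 / 2011)^3 = -1]
  = -(2011 / 115)    [QR: both ≡ 3 mod 4, sign flips]
  = -(56 / 115)    [2011 ≡ 56 mod 115]
  = (7 / 115)    [115 ≡ 3 mod 8 ⇒ (2 / 115)^3 = -1]
  = -(115 / 7)    [QR: both ≡ 3 mod 4, sign flips]
  = -(3 / 7)    [115 ≡ 3 mod 7]
  = (7 / 3)    [QR: both ≡ 3 mod 4, sign flips]
  = (1 / 3)    [7 ≡ 1 mod 3]
  = 1    [(1 / 3) = 1]

1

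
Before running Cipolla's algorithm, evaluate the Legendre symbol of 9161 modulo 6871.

1

Reduce the numerator: 9161 ≡ 2290 (mod 6871), so (9161|6871) = (2290|6871).
Factor out 2: 2290 = 2·1145. Since 6871 ≡ 7 (mod 8), (2|6871) = +1. Now have (1145|6871).
1145 ≡ 1 (mod 4), so quadratic reciprocity gives (1145|6871) = (6871|1145). Reduce: 6871 ≡ 1 (mod 1145). Now have (1|1145).
(1|1145) = 1. Collecting the sign factors: 1.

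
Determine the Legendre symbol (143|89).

Reduce the numerator: 143 ≡ 54 (mod 89), so (143|89) = (54|89).
Factor out 2: 54 = 2·27. Since 89 ≡ 1 (mod 8), (2|89) = +1. Now have (27|89).
89 ≡ 1 (mod 4), so quadratic reciprocity gives (27|89) = (89|27). Reduce: 89 ≡ 8 (mod 27). Now have (8|27).
Factor out 2: 8 = 2^3. Since 27 ≡ 3 (mod 8), (2|27) = -1, and (2|27)^3 = -1. Now have -(1|27).
(1|27) = 1. Collecting the sign factors: -1.

-1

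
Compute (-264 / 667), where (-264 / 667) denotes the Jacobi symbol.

Reduce the numerator: -264 ≡ 403 (mod 667), so (-264 / 667) = (403 / 667).
Both 403 ≡ 3 and 667 ≡ 3 (mod 4), so reciprocity gives (403 / 667) = -(667 / 403). Reduce: 667 ≡ 264 (mod 403). Now have -(264 / 403).
Factor out 2: 264 = 2^3·33. Since 403 ≡ 3 (mod 8), (2 / 403) = -1, and (2 / 403)^3 = -1. Now have (33 / 403).
33 ≡ 1 (mod 4), so quadratic reciprocity gives (33 / 403) = (403 / 33). Reduce: 403 ≡ 7 (mod 33). Now have (7 / 33).
33 ≡ 1 (mod 4), so quadratic reciprocity gives (7 / 33) = (33 / 7). Reduce: 33 ≡ 5 (mod 7). Now have (5 / 7).
5 ≡ 1 (mod 4), so quadratic reciprocity gives (5 / 7) = (7 / 5). Reduce: 7 ≡ 2 (mod 5). Now have (2 / 5).
Factor out 2: 2 = 2. Since 5 ≡ 5 (mod 8), (2 / 5) = -1. Now have -(1 / 5).
(1 / 5) = 1. Collecting the sign factors: -1.

-1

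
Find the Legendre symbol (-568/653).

Reduce the numerator: -568 ≡ 85 (mod 653), so (-568/653) = (85/653).
85 ≡ 1 (mod 4), so quadratic reciprocity gives (85/653) = (653/85). Reduce: 653 ≡ 58 (mod 85). Now have (58/85).
Factor out 2: 58 = 2·29. Since 85 ≡ 5 (mod 8), (2/85) = -1. Now have -(29/85).
29 ≡ 1 (mod 4), so quadratic reciprocity gives (29/85) = (85/29). Reduce: 85 ≡ 27 (mod 29). Now have -(27/29).
29 ≡ 1 (mod 4), so quadratic reciprocity gives (27/29) = (29/27). Reduce: 29 ≡ 2 (mod 27). Now have -(2/27).
Factor out 2: 2 = 2. Since 27 ≡ 3 (mod 8), (2/27) = -1. Now have (1/27).
(1/27) = 1. Collecting the sign factors: 1.

1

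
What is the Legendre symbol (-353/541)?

Reduce the numerator: -353 ≡ 188 (mod 541), so (-353/541) = (188/541).
Factor out 2: 188 = 2^2·47. Since 541 ≡ 5 (mod 8), (2/541) = -1, and (2/541)^2 = +1. Now have (47/541).
541 ≡ 1 (mod 4), so quadratic reciprocity gives (47/541) = (541/47). Reduce: 541 ≡ 24 (mod 47). Now have (24/47).
Factor out 2: 24 = 2^3·3. Since 47 ≡ 7 (mod 8), (2/47) = +1, and (2/47)^3 = +1. Now have (3/47).
Both 3 ≡ 3 and 47 ≡ 3 (mod 4), so reciprocity gives (3/47) = -(47/3). Reduce: 47 ≡ 2 (mod 3). Now have -(2/3).
Factor out 2: 2 = 2. Since 3 ≡ 3 (mod 8), (2/3) = -1. Now have (1/3).
(1/3) = 1. Collecting the sign factors: 1.

1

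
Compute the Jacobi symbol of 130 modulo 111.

Reduce the numerator: 130 ≡ 19 (mod 111), so (130/111) = (19/111).
Both 19 ≡ 3 and 111 ≡ 3 (mod 4), so reciprocity gives (19/111) = -(111/19). Reduce: 111 ≡ 16 (mod 19). Now have -(16/19).
Factor out 2: 16 = 2^4. Since 19 ≡ 3 (mod 8), (2/19) = -1, and (2/19)^4 = +1. Now have -(1/19).
(1/19) = 1. Collecting the sign factors: -1.

-1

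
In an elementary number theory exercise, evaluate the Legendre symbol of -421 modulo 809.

(-421/809)
  = (421/809)    [809 ≡ 1 mod 4 ⇒ (-1/809) = +1]
  = (809/421)    [QR: 421 ≡ 1 mod 4, sign kept]
  = (388/421)    [809 ≡ 388 mod 421]
  = (97/421)    [421 ≡ 5 mod 8 ⇒ (2/421)^2 = +1]
  = (421/97)    [QR: 97 ≡ 1 mod 4, sign kept]
  = (33/97)    [421 ≡ 33 mod 97]
  = (97/33)    [QR: 33 ≡ 1 mod 4, sign kept]
  = (31/33)    [97 ≡ 31 mod 33]
  = (33/31)    [QR: 33 ≡ 1 mod 4, sign kept]
  = (2/31)    [33 ≡ 2 mod 31]
  = (1/31)    [31 ≡ 7 mod 8 ⇒ (2/31) = +1]
  = 1    [(1/31) = 1]

1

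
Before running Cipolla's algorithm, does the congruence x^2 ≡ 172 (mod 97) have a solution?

Reduce the numerator: 172 ≡ 75 (mod 97), so (172|97) = (75|97).
97 ≡ 1 (mod 4), so quadratic reciprocity gives (75|97) = (97|75). Reduce: 97 ≡ 22 (mod 75). Now have (22|75).
Factor out 2: 22 = 2·11. Since 75 ≡ 3 (mod 8), (2|75) = -1. Now have -(11|75).
Both 11 ≡ 3 and 75 ≡ 3 (mod 4), so reciprocity gives (11|75) = -(75|11). Reduce: 75 ≡ 9 (mod 11). Now have (9|11).
9 ≡ 1 (mod 4), so quadratic reciprocity gives (9|11) = (11|9). Reduce: 11 ≡ 2 (mod 9). Now have (2|9).
Factor out 2: 2 = 2. Since 9 ≡ 1 (mod 8), (2|9) = +1. Now have (1|9).
(1|9) = 1. Collecting the sign factors: 1.
The Legendre symbol is 1, so x^2 ≡ 172 (mod 97) has solution.

yes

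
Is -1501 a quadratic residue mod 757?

yes

Reduce the numerator: -1501 ≡ 13 (mod 757), so (-1501/757) = (13/757).
13 ≡ 1 (mod 4), so quadratic reciprocity gives (13/757) = (757/13). Reduce: 757 ≡ 3 (mod 13). Now have (3/13).
13 ≡ 1 (mod 4), so quadratic reciprocity gives (3/13) = (13/3). Reduce: 13 ≡ 1 (mod 3). Now have (1/3).
(1/3) = 1. Collecting the sign factors: 1.
The Legendre symbol is 1, so x^2 ≡ -1501 (mod 757) has solution.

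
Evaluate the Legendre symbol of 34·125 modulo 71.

By multiplicativity, (34·125 / 71) = (34 / 71)·(125 / 71).
First factor (34 / 71):
Factor out 2: 34 = 2·17. Since 71 ≡ 7 (mod 8), (2 / 71) = +1. Now have (17 / 71).
17 ≡ 1 (mod 4), so quadratic reciprocity gives (17 / 71) = (71 / 17). Reduce: 71 ≡ 3 (mod 17). Now have (3 / 17).
17 ≡ 1 (mod 4), so quadratic reciprocity gives (3 / 17) = (17 / 3). Reduce: 17 ≡ 2 (mod 3). Now have (2 / 3).
Factor out 2: 2 = 2. Since 3 ≡ 3 (mod 8), (2 / 3) = -1. Now have -(1 / 3).
(1 / 3) = 1. Collecting the sign factors: -1.
Second factor (125 / 71):
Reduce the numerator: 125 ≡ 54 (mod 71), so (125 / 71) = (54 / 71).
Factor out 2: 54 = 2·27. Since 71 ≡ 7 (mod 8), (2 / 71) = +1. Now have (27 / 71).
Both 27 ≡ 3 and 71 ≡ 3 (mod 4), so reciprocity gives (27 / 71) = -(71 / 27). Reduce: 71 ≡ 17 (mod 27). Now have -(17 / 27).
17 ≡ 1 (mod 4), so quadratic reciprocity gives (17 / 27) = (27 / 17). Reduce: 27 ≡ 10 (mod 17). Now have -(10 / 17).
Factor out 2: 10 = 2·5. Since 17 ≡ 1 (mod 8), (2 / 17) = +1. Now have -(5 / 17).
5 ≡ 1 (mod 4), so quadratic reciprocity gives (5 / 17) = (17 / 5). Reduce: 17 ≡ 2 (mod 5). Now have -(2 / 5).
Factor out 2: 2 = 2. Since 5 ≡ 5 (mod 8), (2 / 5) = -1. Now have (1 / 5).
(1 / 5) = 1. Collecting the sign factors: 1.
Product: (-1)·(1) = -1.

-1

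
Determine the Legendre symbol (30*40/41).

By multiplicativity, (30·40/41) = (30/41)·(40/41).
First factor (30/41):
(30/41)
  = (15/41)    [41 ≡ 1 mod 8 ⇒ (2/41) = +1]
  = (41/15)    [QR: 41 ≡ 1 mod 4, sign kept]
  = (11/15)    [41 ≡ 11 mod 15]
  = -(15/11)    [QR: both ≡ 3 mod 4, sign flips]
  = -(4/11)    [15 ≡ 4 mod 11]
  = -(1/11)    [11 ≡ 3 mod 8 ⇒ (2/11)^2 = +1]
  = -1    [(1/11) = 1]
Second factor (40/41):
(40/41)
  = (5/41)    [41 ≡ 1 mod 8 ⇒ (2/41)^3 = +1]
  = (41/5)    [QR: 5 ≡ 1 mod 4, sign kept]
  = (1/5)    [41 ≡ 1 mod 5]
  = 1    [(1/5) = 1]
Product: (-1)·(1) = -1.

-1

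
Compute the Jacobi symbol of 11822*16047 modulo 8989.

-1

By multiplicativity, (11822·16047/8989) = (11822/8989)·(16047/8989).
First factor (11822/8989):
(11822/8989)
  = (2833/8989)    [11822 ≡ 2833 mod 8989]
  = (8989/2833)    [QR: 2833 ≡ 1 mod 4, sign kept]
  = (490/2833)    [8989 ≡ 490 mod 2833]
  = (245/2833)    [2833 ≡ 1 mod 8 ⇒ (2/2833) = +1]
  = (2833/245)    [QR: 245 ≡ 1 mod 4, sign kept]
  = (138/245)    [2833 ≡ 138 mod 245]
  = -(69/245)    [245 ≡ 5 mod 8 ⇒ (2/245) = -1]
  = -(245/69)    [QR: 69 ≡ 1 mod 4, sign kept]
  = -(38/69)    [245 ≡ 38 mod 69]
  = (19/69)    [69 ≡ 5 mod 8 ⇒ (2/69) = -1]
  = (69/19)    [QR: 69 ≡ 1 mod 4, sign kept]
  = (12/19)    [69 ≡ 12 mod 19]
  = (3/19)    [19 ≡ 3 mod 8 ⇒ (2/19)^2 = +1]
  = -(19/3)    [QR: both ≡ 3 mod 4, sign flips]
  = -(1/3)    [19 ≡ 1 mod 3]
  = -1    [(1/3) = 1]
Second factor (16047/8989):
(16047/8989)
  = (7058/8989)    [16047 ≡ 7058 mod 8989]
  = -(3529/8989)    [8989 ≡ 5 mod 8 ⇒ (2/8989) = -1]
  = -(8989/3529)    [QR: 3529 ≡ 1 mod 4, sign kept]
  = -(1931/3529)    [8989 ≡ 1931 mod 3529]
  = -(3529/1931)    [QR: 3529 ≡ 1 mod 4, sign kept]
  = -(1598/1931)    [3529 ≡ 1598 mod 1931]
  = (799/1931)    [1931 ≡ 3 mod 8 ⇒ (2/1931) = -1]
  = -(1931/799)    [QR: both ≡ 3 mod 4, sign flips]
  = -(333/799)    [1931 ≡ 333 mod 799]
  = -(799/333)    [QR: 333 ≡ 1 mod 4, sign kept]
  = -(133/333)    [799 ≡ 133 mod 333]
  = -(333/133)    [QR: 133 ≡ 1 mod 4, sign kept]
  = -(67/133)    [333 ≡ 67 mod 133]
  = -(133/67)    [QR: 133 ≡ 1 mod 4, sign kept]
  = -(66/67)    [133 ≡ 66 mod 67]
  = (33/67)    [67 ≡ 3 mod 8 ⇒ (2/67) = -1]
  = (67/33)    [QR: 33 ≡ 1 mod 4, sign kept]
  = (1/33)    [67 ≡ 1 mod 33]
  = 1    [(1/33) = 1]
Product: (-1)·(1) = -1.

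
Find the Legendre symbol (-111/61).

-1

Pull out -1: (-111/61) = (-1/61)·(111/61). Since 61 ≡ 1 (mod 4), (-1/61) = +1. Now have (111/61).
Reduce the numerator: 111 ≡ 50 (mod 61), so (111/61) = (50/61).
Factor out 2: 50 = 2·25. Since 61 ≡ 5 (mod 8), (2/61) = -1. Now have -(25/61).
25 ≡ 1 (mod 4), so quadratic reciprocity gives (25/61) = (61/25). Reduce: 61 ≡ 11 (mod 25). Now have -(11/25).
25 ≡ 1 (mod 4), so quadratic reciprocity gives (11/25) = (25/11). Reduce: 25 ≡ 3 (mod 11). Now have -(3/11).
Both 3 ≡ 3 and 11 ≡ 3 (mod 4), so reciprocity gives (3/11) = -(11/3). Reduce: 11 ≡ 2 (mod 3). Now have (2/3).
Factor out 2: 2 = 2. Since 3 ≡ 3 (mod 8), (2/3) = -1. Now have -(1/3).
(1/3) = 1. Collecting the sign factors: -1.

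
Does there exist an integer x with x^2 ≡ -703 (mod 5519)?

no

Pull out -1: (-703|5519) = (-1|5519)·(703|5519). Since 5519 ≡ 3 (mod 4), (-1|5519) = -1. Now have -(703|5519).
Both 703 ≡ 3 and 5519 ≡ 3 (mod 4), so reciprocity gives (703|5519) = -(5519|703). Reduce: 5519 ≡ 598 (mod 703). Now have (598|703).
Factor out 2: 598 = 2·299. Since 703 ≡ 7 (mod 8), (2|703) = +1. Now have (299|703).
Both 299 ≡ 3 and 703 ≡ 3 (mod 4), so reciprocity gives (299|703) = -(703|299). Reduce: 703 ≡ 105 (mod 299). Now have -(105|299).
105 ≡ 1 (mod 4), so quadratic reciprocity gives (105|299) = (299|105). Reduce: 299 ≡ 89 (mod 105). Now have -(89|105).
89 ≡ 1 (mod 4), so quadratic reciprocity gives (89|105) = (105|89). Reduce: 105 ≡ 16 (mod 89). Now have -(16|89).
Factor out 2: 16 = 2^4. Since 89 ≡ 1 (mod 8), (2|89) = +1, and (2|89)^4 = +1. Now have -(1|89).
(1|89) = 1. Collecting the sign factors: -1.
The Legendre symbol is -1, so x^2 ≡ -703 (mod 5519) has no solution.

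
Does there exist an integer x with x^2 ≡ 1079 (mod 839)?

Reduce the numerator: 1079 ≡ 240 (mod 839), so (1079/839) = (240/839).
Factor out 2: 240 = 2^4·15. Since 839 ≡ 7 (mod 8), (2/839) = +1, and (2/839)^4 = +1. Now have (15/839).
Both 15 ≡ 3 and 839 ≡ 3 (mod 4), so reciprocity gives (15/839) = -(839/15). Reduce: 839 ≡ 14 (mod 15). Now have -(14/15).
Factor out 2: 14 = 2·7. Since 15 ≡ 7 (mod 8), (2/15) = +1. Now have -(7/15).
Both 7 ≡ 3 and 15 ≡ 3 (mod 4), so reciprocity gives (7/15) = -(15/7). Reduce: 15 ≡ 1 (mod 7). Now have (1/7).
(1/7) = 1. Collecting the sign factors: 1.
The Legendre symbol is 1, so x^2 ≡ 1079 (mod 839) has solution.

yes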